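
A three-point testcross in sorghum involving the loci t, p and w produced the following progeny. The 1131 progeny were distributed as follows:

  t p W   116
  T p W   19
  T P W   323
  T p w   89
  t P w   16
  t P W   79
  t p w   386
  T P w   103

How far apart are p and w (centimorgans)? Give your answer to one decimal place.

The two most frequent reciprocal classes, T P W and t p w, are the parental types, so the F1 was T P W / t p w.
The two rarest classes, T p W and t P w, are the double crossovers. Comparing them with the parentals, only the p allele has switched, so p is the middle locus and the order is t – p – w.
Crossovers in the p–w interval produce the single-crossover classes T P w and t p W (103 + 116 = 219) plus the double crossovers (35).
RF(p–w) = (219 + 35) / 1131 = 254/1131 = 0.2246 → 22.5 centimorgans.

22.5 centimorgans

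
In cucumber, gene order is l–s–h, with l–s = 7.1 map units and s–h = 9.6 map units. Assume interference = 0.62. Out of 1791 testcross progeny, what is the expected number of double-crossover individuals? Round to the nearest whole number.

Map distances give recombination frequencies of 0.071 and 0.096 for the two intervals.
With interference 0.62 (so coincidence = 0.38), expected double-crossover frequency = 0.071 × 0.096 × 0.38 = 0.00259.
Expected number = 0.00259 × 1791 = 4.64 ≈ 5.

5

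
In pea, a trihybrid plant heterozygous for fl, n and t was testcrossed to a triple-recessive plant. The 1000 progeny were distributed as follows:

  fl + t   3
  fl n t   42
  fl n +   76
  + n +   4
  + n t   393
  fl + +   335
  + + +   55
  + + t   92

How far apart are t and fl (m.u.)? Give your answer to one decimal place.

The two most frequent reciprocal classes, fl + + and + n t, are the parental types, so the F1 was fl + + / + n t.
The two rarest classes, fl + t and + n +, are the double crossovers. Comparing them with the parentals, only the t allele has switched, so t is the middle locus and the order is fl – t – n.
Crossovers in the fl–t interval produce the single-crossover classes + + + and fl n t (55 + 42 = 97) plus the double crossovers (7).
RF(fl–t) = (97 + 7) / 1000 = 104/1000 = 0.1040 → 10.4 m.u.

10.4 m.u.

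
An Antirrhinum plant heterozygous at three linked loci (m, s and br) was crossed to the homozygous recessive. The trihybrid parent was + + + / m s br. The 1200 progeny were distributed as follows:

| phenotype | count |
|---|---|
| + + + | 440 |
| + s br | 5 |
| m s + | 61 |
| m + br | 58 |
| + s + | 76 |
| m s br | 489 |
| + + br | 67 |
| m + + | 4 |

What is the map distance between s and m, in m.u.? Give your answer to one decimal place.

The two rarest classes, m + + and + s br, are the double crossovers. Comparing them with the parentals, only the m allele has switched, so m is the middle locus and the order is s – m – br.
Crossovers in the s–m interval produce the single-crossover classes + s + and m + br (76 + 58 = 134) plus the double crossovers (9).
RF(s–m) = (134 + 9) / 1200 = 143/1200 = 0.1192 → 11.9 m.u.

11.9 m.u.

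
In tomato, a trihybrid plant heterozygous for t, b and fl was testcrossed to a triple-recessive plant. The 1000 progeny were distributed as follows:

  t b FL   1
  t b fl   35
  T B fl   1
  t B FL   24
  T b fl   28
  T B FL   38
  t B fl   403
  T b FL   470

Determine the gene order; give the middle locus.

t

The two most frequent reciprocal classes, T b FL and t B fl, are the parental types, so the F1 was T b FL / t B fl.
The two rarest classes, t b FL and T B fl, are the double crossovers. Comparing them with the parentals, only the t allele has switched, so t is the middle locus and the order is b – t – fl.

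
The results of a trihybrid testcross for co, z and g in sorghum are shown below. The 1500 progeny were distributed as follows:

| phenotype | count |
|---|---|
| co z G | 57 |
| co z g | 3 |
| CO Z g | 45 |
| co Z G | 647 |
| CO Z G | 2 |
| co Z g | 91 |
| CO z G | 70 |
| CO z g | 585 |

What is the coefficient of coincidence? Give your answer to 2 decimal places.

0.42

The two most frequent reciprocal classes, CO z g and co Z G, are the parental types, so the F1 was CO z g / co Z G.
The two rarest classes, co z g and CO Z G, are the double crossovers. Comparing them with the parentals, only the co allele has switched, so co is the middle locus and the order is z – co – g.
z–co: (102 + 5)/1500 = 0.0713; co–g: (161 + 5)/1500 = 0.1107.
Expected DCO frequency = 0.0713 × 0.1107 ≈ 0.00789; observed = 5/1500 ≈ 0.00333.
Coefficient of coincidence = 0.00333/0.00789 ≈ 0.42.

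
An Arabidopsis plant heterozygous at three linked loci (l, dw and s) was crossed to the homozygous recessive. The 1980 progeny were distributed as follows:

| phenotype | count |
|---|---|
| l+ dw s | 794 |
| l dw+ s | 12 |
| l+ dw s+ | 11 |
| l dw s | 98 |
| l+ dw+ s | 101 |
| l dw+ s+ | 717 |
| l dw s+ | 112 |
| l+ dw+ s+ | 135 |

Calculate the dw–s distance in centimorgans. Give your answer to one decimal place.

The two most frequent reciprocal classes, l+ dw s and l dw+ s+, are the parental types, so the F1 was l+ dw s / l dw+ s+.
The two rarest classes, l+ dw s+ and l dw+ s, are the double crossovers. Comparing them with the parentals, only the s allele has switched, so s is the middle locus and the order is l – s – dw.
Crossovers in the s–dw interval produce the single-crossover classes l+ dw+ s and l dw s+ (101 + 112 = 213) plus the double crossovers (23).
RF(s–dw) = (213 + 23) / 1980 = 236/1980 = 0.1192 → 11.9 centimorgans.

11.9 centimorgans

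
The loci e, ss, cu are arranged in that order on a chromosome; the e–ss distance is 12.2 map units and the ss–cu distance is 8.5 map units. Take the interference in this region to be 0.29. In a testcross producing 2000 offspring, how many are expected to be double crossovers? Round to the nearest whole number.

15

Map distances give recombination frequencies of 0.122 and 0.085 for the two intervals.
With interference 0.29 (so coincidence = 0.71), expected double-crossover frequency = 0.122 × 0.085 × 0.71 = 0.00736.
Expected number = 0.00736 × 2000 = 14.73 ≈ 15.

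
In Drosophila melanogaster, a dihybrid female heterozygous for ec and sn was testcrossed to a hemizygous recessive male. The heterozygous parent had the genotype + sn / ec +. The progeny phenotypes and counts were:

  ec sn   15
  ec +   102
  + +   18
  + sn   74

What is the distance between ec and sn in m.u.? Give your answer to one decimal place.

The recombinant classes are + + and ec sn: 18 + 15 = 33.
Recombination frequency = 33/209 = 0.1579 ≈ 15.8%, i.e. 15.8 m.u.

15.8 m.u.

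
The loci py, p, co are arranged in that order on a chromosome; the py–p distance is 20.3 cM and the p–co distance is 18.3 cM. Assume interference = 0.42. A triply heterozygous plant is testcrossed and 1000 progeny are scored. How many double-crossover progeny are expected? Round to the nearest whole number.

22

Map distances give recombination frequencies of 0.203 and 0.183 for the two intervals.
With interference 0.42 (so coincidence = 0.58), expected double-crossover frequency = 0.203 × 0.183 × 0.58 = 0.02155.
Expected number = 0.02155 × 1000 = 21.55 ≈ 22.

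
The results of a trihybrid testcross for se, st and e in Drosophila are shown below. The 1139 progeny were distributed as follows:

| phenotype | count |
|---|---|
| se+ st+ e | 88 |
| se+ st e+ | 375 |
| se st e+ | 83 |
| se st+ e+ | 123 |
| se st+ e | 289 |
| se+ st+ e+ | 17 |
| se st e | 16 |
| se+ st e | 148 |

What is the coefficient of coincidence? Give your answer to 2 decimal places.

0.61

The two most frequent reciprocal classes, se st+ e and se+ st e+, are the parental types, so the F1 was se st+ e / se+ st e+.
The two rarest classes, se st e and se+ st+ e+, are the double crossovers. Comparing them with the parentals, only the st allele has switched, so st is the middle locus and the order is e – st – se.
e–st: (271 + 33)/1139 = 0.2669; st–se: (171 + 33)/1139 = 0.1791.
Expected DCO frequency = 0.2669 × 0.1791 ≈ 0.04780; observed = 33/1139 ≈ 0.02897.
Coefficient of coincidence = 0.02897/0.04780 ≈ 0.61.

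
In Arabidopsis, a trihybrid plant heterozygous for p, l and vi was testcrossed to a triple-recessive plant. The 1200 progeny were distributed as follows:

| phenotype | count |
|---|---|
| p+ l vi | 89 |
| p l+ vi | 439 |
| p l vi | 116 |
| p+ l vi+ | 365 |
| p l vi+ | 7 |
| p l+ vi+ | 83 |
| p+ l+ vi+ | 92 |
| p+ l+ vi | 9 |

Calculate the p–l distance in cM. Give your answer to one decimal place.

The two most frequent reciprocal classes, p l+ vi and p+ l vi+, are the parental types, so the F1 was p l+ vi / p+ l vi+.
The two rarest classes, p+ l+ vi and p l vi+, are the double crossovers. Comparing them with the parentals, only the p allele has switched, so p is the middle locus and the order is l – p – vi.
Crossovers in the l–p interval produce the single-crossover classes p l vi and p+ l+ vi+ (116 + 92 = 208) plus the double crossovers (16).
RF(l–p) = (208 + 16) / 1200 = 224/1200 = 0.1867 → 18.7 cM.

18.7 cM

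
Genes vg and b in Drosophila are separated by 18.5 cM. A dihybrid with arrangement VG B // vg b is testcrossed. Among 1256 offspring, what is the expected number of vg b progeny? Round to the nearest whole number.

512

A map distance of 18.5 cM corresponds to a recombination frequency of 0.185.
The F1 is VG B / vg b, so vg b is a parental gamete class with expected frequency (1 − r)/2 = 0.815/2 = 0.4075.
Expected number = 0.4075 × 1256 = 511.82 ≈ 512.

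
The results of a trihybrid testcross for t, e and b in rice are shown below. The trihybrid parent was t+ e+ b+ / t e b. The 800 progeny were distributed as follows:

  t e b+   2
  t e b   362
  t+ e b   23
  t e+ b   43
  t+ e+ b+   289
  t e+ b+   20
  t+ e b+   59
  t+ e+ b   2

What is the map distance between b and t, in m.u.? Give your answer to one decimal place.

The two rarest classes, t+ e+ b and t e b+, are the double crossovers. Comparing them with the parentals, only the b allele has switched, so b is the middle locus and the order is e – b – t.
Crossovers in the b–t interval produce the single-crossover classes t e+ b+ and t+ e b (20 + 23 = 43) plus the double crossovers (4).
RF(b–t) = (43 + 4) / 800 = 47/800 = 0.0587 → 5.9 m.u.

5.9 m.u.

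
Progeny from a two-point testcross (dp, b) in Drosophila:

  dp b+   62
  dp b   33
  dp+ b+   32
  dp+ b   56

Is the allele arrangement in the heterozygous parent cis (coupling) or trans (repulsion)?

trans

The two most frequent classes are dp+ b (56) and dp b+ (62); these are the parental (non-recombinant) types.
So the F1 carried dp+ b on one chromosome and dp b+ on the other — the recessive alleles are on opposite chromosomes (trans / repulsion).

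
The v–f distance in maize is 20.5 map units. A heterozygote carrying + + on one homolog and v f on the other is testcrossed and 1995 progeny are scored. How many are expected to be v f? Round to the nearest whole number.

793

A map distance of 20.5 map units corresponds to a recombination frequency of 0.205.
The F1 is + + / v f, so v f is a parental gamete class with expected frequency (1 − r)/2 = 0.795/2 = 0.3975.
Expected number = 0.3975 × 1995 = 793.01 ≈ 793.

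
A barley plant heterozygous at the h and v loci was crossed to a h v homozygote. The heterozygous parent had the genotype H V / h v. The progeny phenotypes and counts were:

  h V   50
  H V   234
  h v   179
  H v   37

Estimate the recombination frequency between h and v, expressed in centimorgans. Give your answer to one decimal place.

17.4 centimorgans

The recombinant classes are H v and h V: 37 + 50 = 87.
Recombination frequency = 87/500 = 0.1740 ≈ 17.4%, i.e. 17.4 centimorgans.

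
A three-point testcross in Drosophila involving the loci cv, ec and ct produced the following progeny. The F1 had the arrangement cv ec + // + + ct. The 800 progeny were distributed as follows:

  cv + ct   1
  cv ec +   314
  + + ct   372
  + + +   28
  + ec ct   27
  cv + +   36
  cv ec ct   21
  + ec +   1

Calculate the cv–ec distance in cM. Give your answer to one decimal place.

The two rarest classes, + ec + and cv + ct, are the double crossovers. Comparing them with the parentals, only the cv allele has switched, so cv is the middle locus and the order is ec – cv – ct.
Crossovers in the ec–cv interval produce the single-crossover classes cv + + and + ec ct (36 + 27 = 63) plus the double crossovers (2).
RF(ec–cv) = (63 + 2) / 800 = 65/800 = 0.0813 → 8.1 cM.

8.1 cM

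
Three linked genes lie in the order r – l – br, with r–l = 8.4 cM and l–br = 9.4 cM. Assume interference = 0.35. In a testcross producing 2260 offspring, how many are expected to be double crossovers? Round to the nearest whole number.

Map distances give recombination frequencies of 0.084 and 0.094 for the two intervals.
With interference 0.35 (so coincidence = 0.65), expected double-crossover frequency = 0.084 × 0.094 × 0.65 = 0.00513.
Expected number = 0.00513 × 2260 = 11.60 ≈ 12.

12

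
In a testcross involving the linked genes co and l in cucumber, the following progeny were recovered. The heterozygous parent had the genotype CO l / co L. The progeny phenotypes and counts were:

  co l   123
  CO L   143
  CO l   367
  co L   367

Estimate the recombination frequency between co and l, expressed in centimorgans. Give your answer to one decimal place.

The recombinant classes are CO L and co l: 143 + 123 = 266.
Recombination frequency = 266/1000 = 0.2660 ≈ 26.6%, i.e. 26.6 centimorgans.

26.6 centimorgans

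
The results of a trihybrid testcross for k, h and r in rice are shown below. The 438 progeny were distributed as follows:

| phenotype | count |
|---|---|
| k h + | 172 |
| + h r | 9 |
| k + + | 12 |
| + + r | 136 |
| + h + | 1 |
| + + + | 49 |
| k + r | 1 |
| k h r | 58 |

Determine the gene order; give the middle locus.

The two most frequent reciprocal classes, + + r and k h +, are the parental types, so the F1 was + + r / k h +.
The two rarest classes, k + r and + h +, are the double crossovers. Comparing them with the parentals, only the k allele has switched, so k is the middle locus and the order is r – k – h.

k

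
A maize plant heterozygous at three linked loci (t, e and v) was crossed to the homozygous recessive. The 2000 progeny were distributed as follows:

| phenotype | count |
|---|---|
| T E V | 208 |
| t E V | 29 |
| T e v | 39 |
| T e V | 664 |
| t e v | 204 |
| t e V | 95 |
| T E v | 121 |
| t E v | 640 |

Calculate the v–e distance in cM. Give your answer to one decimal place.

The two most frequent reciprocal classes, T e V and t E v, are the parental types, so the F1 was T e V / t E v.
The two rarest classes, T e v and t E V, are the double crossovers. Comparing them with the parentals, only the v allele has switched, so v is the middle locus and the order is e – v – t.
Crossovers in the e–v interval produce the single-crossover classes T E V and t e v (208 + 204 = 412) plus the double crossovers (68).
RF(e–v) = (412 + 68) / 2000 = 480/2000 = 0.2400 → 24.0 cM.

24.0 cM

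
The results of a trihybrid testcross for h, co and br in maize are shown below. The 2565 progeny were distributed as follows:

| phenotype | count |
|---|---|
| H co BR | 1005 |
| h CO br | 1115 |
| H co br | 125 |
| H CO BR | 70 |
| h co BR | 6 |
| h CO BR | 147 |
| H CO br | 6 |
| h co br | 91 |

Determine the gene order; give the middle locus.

h

The two most frequent reciprocal classes, h CO br and H co BR, are the parental types, so the F1 was h CO br / H co BR.
The two rarest classes, H CO br and h co BR, are the double crossovers. Comparing them with the parentals, only the h allele has switched, so h is the middle locus and the order is br – h – co.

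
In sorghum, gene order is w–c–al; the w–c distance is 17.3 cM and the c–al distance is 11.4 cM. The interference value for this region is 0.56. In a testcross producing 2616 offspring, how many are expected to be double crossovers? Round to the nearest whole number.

Map distances give recombination frequencies of 0.173 and 0.114 for the two intervals.
With interference 0.56 (so coincidence = 0.44), expected double-crossover frequency = 0.173 × 0.114 × 0.44 = 0.00868.
Expected number = 0.00868 × 2616 = 22.70 ≈ 23.

23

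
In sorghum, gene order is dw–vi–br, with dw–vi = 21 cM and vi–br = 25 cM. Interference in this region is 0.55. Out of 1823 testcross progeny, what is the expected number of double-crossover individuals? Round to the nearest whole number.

Map distances give recombination frequencies of 0.210 and 0.250 for the two intervals.
With interference 0.55 (so coincidence = 0.45), expected double-crossover frequency = 0.210 × 0.250 × 0.45 = 0.02362.
Expected number = 0.02362 × 1823 = 43.07 ≈ 43.

43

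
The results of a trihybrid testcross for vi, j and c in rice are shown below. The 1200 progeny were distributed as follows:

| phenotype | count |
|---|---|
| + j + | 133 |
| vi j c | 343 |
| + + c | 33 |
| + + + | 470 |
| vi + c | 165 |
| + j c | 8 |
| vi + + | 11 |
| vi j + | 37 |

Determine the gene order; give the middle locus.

The two most frequent reciprocal classes, + + + and vi j c, are the parental types, so the F1 was + + + / vi j c.
The two rarest classes, vi + + and + j c, are the double crossovers. Comparing them with the parentals, only the vi allele has switched, so vi is the middle locus and the order is c – vi – j.

vi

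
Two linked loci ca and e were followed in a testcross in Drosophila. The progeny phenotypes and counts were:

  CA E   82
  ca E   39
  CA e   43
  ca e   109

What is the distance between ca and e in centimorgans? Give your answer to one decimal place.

30.0 centimorgans

The two most frequent classes, CA E (82) and ca e (109), are the parental types, so the F1 was CA E / ca e.
The recombinant classes are CA e and ca E: 43 + 39 = 82.
Recombination frequency = 82/273 = 0.3004 ≈ 30.0%, i.e. 30.0 centimorgans.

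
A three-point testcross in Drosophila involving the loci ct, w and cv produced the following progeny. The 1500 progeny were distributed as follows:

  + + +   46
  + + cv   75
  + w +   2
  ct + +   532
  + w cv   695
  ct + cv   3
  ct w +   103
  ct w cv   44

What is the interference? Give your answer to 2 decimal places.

The two most frequent reciprocal classes, + w cv and ct + +, are the parental types, so the F1 was + w cv / ct + +.
The two rarest classes, + w + and ct + cv, are the double crossovers. Comparing them with the parentals, only the cv allele has switched, so cv is the middle locus and the order is ct – cv – w.
ct–cv: (90 + 5)/1500 = 0.0633; cv–w: (178 + 5)/1500 = 0.1220.
Expected DCO frequency = 0.0633 × 0.1220 ≈ 0.00772; observed = 5/1500 ≈ 0.00333.
Coefficient of coincidence = 0.00333/0.00772 ≈ 0.43; interference = 1 − 0.43 = 0.57.

0.57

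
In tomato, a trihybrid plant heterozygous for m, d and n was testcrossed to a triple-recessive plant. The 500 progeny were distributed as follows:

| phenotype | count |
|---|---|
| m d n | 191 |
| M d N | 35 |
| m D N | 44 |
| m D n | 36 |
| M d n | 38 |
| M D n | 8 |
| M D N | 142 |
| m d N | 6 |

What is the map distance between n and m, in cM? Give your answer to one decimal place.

19.2 cM

The two most frequent reciprocal classes, M D N and m d n, are the parental types, so the F1 was M D N / m d n.
The two rarest classes, M D n and m d N, are the double crossovers. Comparing them with the parentals, only the n allele has switched, so n is the middle locus and the order is m – n – d.
Crossovers in the m–n interval produce the single-crossover classes m D N and M d n (44 + 38 = 82) plus the double crossovers (14).
RF(m–n) = (82 + 14) / 500 = 96/500 = 0.1920 → 19.2 cM.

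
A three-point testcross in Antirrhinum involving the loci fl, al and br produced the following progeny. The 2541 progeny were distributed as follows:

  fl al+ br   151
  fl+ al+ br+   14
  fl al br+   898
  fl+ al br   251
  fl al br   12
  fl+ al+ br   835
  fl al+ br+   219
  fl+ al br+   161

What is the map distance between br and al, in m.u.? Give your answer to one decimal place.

The two most frequent reciprocal classes, fl+ al+ br and fl al br+, are the parental types, so the F1 was fl+ al+ br / fl al br+.
The two rarest classes, fl+ al+ br+ and fl al br, are the double crossovers. Comparing them with the parentals, only the br allele has switched, so br is the middle locus and the order is fl – br – al.
Crossovers in the br–al interval produce the single-crossover classes fl+ al br and fl al+ br+ (251 + 219 = 470) plus the double crossovers (26).
RF(br–al) = (470 + 26) / 2541 = 496/2541 = 0.1952 → 19.5 m.u.

19.5 m.u.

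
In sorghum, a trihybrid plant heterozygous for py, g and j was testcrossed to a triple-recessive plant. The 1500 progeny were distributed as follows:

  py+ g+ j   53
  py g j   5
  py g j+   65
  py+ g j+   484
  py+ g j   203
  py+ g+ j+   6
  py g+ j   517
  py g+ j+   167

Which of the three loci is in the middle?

The two most frequent reciprocal classes, py g+ j and py+ g j+, are the parental types, so the F1 was py g+ j / py+ g j+.
The two rarest classes, py g j and py+ g+ j+, are the double crossovers. Comparing them with the parentals, only the g allele has switched, so g is the middle locus and the order is py – g – j.

g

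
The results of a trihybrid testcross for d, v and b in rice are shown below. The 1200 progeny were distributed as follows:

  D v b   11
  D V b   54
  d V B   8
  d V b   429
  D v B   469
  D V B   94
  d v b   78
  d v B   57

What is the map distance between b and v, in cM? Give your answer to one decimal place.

The two most frequent reciprocal classes, d V b and D v B, are the parental types, so the F1 was d V b / D v B.
The two rarest classes, d V B and D v b, are the double crossovers. Comparing them with the parentals, only the b allele has switched, so b is the middle locus and the order is v – b – d.
Crossovers in the v–b interval produce the single-crossover classes d v b and D V B (78 + 94 = 172) plus the double crossovers (19).
RF(v–b) = (172 + 19) / 1200 = 191/1200 = 0.1592 → 15.9 cM.

15.9 cM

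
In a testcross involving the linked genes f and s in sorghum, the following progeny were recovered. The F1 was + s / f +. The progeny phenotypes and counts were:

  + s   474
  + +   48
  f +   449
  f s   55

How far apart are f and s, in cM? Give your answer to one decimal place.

The recombinant classes are + + and f s: 48 + 55 = 103.
Recombination frequency = 103/1026 = 0.1004 ≈ 10.0%, i.e. 10.0 cM.

10.0 cM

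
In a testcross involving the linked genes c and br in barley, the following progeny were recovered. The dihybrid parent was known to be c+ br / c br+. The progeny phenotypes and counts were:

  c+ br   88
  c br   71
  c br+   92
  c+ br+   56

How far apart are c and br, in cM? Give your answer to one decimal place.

41.4 cM

The recombinant classes are c+ br+ and c br: 56 + 71 = 127.
Recombination frequency = 127/307 = 0.4137 ≈ 41.4%, i.e. 41.4 cM.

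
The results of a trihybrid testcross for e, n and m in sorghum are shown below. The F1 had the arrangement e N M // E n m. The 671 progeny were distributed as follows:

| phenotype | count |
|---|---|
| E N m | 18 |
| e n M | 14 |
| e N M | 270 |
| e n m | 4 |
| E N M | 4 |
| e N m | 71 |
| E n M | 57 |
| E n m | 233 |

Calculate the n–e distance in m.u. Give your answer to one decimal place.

6.0 m.u.

The two rarest classes, E N M and e n m, are the double crossovers. Comparing them with the parentals, only the e allele has switched, so e is the middle locus and the order is n – e – m.
Crossovers in the n–e interval produce the single-crossover classes e n M and E N m (14 + 18 = 32) plus the double crossovers (8).
RF(n–e) = (32 + 8) / 671 = 40/671 = 0.0596 → 6.0 m.u.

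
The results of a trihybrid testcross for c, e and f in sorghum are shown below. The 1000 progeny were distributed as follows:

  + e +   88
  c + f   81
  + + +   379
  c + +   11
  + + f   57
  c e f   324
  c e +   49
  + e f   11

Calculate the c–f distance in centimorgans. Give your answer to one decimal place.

12.8 centimorgans

The two most frequent reciprocal classes, c e f and + + +, are the parental types, so the F1 was c e f / + + +.
The two rarest classes, + e f and c + +, are the double crossovers. Comparing them with the parentals, only the c allele has switched, so c is the middle locus and the order is f – c – e.
Crossovers in the f–c interval produce the single-crossover classes c e + and + + f (49 + 57 = 106) plus the double crossovers (22).
RF(f–c) = (106 + 22) / 1000 = 128/1000 = 0.1280 → 12.8 centimorgans.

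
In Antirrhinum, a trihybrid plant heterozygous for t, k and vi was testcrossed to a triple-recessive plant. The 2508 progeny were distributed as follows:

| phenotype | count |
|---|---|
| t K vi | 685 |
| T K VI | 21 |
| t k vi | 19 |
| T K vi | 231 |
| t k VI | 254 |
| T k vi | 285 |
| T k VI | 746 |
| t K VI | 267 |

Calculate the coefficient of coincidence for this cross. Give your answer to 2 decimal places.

0.32

The two most frequent reciprocal classes, t K vi and T k VI, are the parental types, so the F1 was t K vi / T k VI.
The two rarest classes, t k vi and T K VI, are the double crossovers. Comparing them with the parentals, only the k allele has switched, so k is the middle locus and the order is t – k – vi.
t–k: (485 + 40)/2508 = 0.2093; k–vi: (552 + 40)/2508 = 0.2360.
Expected DCO frequency = 0.2093 × 0.2360 ≈ 0.04939; observed = 40/2508 ≈ 0.01595.
Coefficient of coincidence = 0.01595/0.04939 ≈ 0.32.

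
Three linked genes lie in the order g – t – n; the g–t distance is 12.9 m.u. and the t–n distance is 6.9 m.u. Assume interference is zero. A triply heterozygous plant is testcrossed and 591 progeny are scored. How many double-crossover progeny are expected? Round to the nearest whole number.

Map distances give recombination frequencies of 0.129 and 0.069 for the two intervals.
With no interference, expected double-crossover frequency = 0.129 × 0.069 = 0.00890.
Expected number = 0.00890 × 591 = 5.26 ≈ 5.

5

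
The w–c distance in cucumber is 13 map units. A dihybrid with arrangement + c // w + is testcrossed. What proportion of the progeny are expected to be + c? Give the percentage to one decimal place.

A map distance of 13 map units corresponds to a recombination frequency of 0.130.
The F1 is + c / w +, so + c is a parental gamete class with expected frequency (1 − r)/2 = 0.870/2 = 0.4350.
That is 0.4350 = 43.5% of the progeny.

43.5%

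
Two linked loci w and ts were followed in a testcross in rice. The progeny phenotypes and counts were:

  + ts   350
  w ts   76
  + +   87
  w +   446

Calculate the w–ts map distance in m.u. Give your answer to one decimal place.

17.0 m.u.

The two most frequent classes, + ts (350) and w + (446), are the parental types, so the F1 was + ts / w +.
The recombinant classes are + + and w ts: 87 + 76 = 163.
Recombination frequency = 163/959 = 0.1700 ≈ 17.0%, i.e. 17.0 m.u.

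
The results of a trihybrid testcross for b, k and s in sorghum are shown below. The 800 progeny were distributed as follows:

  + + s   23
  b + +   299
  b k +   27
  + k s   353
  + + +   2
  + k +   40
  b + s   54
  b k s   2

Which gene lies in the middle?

The two most frequent reciprocal classes, + k s and b + +, are the parental types, so the F1 was + k s / b + +.
The two rarest classes, b k s and + + +, are the double crossovers. Comparing them with the parentals, only the b allele has switched, so b is the middle locus and the order is s – b – k.

b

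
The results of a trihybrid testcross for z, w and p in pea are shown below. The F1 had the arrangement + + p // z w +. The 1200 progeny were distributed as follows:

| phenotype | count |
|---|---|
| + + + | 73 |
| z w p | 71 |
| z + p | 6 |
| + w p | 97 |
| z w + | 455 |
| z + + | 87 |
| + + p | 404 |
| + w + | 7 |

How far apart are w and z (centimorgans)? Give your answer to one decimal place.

16.4 centimorgans

The two rarest classes, z + p and + w +, are the double crossovers. Comparing them with the parentals, only the z allele has switched, so z is the middle locus and the order is w – z – p.
Crossovers in the w–z interval produce the single-crossover classes + w p and z + + (97 + 87 = 184) plus the double crossovers (13).
RF(w–z) = (184 + 13) / 1200 = 197/1200 = 0.1642 → 16.4 centimorgans.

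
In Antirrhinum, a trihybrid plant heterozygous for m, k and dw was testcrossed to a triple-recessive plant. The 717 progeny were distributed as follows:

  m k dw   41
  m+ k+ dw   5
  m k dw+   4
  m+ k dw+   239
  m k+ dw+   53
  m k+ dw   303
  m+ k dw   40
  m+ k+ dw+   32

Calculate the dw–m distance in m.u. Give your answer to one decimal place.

14.2 m.u.

The two most frequent reciprocal classes, m+ k dw+ and m k+ dw, are the parental types, so the F1 was m+ k dw+ / m k+ dw.
The two rarest classes, m k dw+ and m+ k+ dw, are the double crossovers. Comparing them with the parentals, only the m allele has switched, so m is the middle locus and the order is dw – m – k.
Crossovers in the dw–m interval produce the single-crossover classes m+ k dw and m k+ dw+ (40 + 53 = 93) plus the double crossovers (9).
RF(dw–m) = (93 + 9) / 717 = 102/717 = 0.1423 → 14.2 m.u.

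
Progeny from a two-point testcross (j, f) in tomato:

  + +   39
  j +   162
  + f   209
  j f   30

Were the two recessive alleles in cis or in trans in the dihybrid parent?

trans

The two most frequent classes are + f (209) and j + (162); these are the parental (non-recombinant) types.
So the F1 carried + f on one chromosome and j + on the other — the recessive alleles are on opposite chromosomes (trans / repulsion).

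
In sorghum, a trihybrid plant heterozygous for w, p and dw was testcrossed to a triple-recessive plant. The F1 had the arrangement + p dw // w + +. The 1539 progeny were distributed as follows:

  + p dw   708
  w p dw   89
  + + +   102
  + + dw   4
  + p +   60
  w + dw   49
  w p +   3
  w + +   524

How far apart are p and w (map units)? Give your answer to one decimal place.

12.9 map units

The two rarest classes, + + dw and w p +, are the double crossovers. Comparing them with the parentals, only the p allele has switched, so p is the middle locus and the order is dw – p – w.
Crossovers in the p–w interval produce the single-crossover classes w p dw and + + + (89 + 102 = 191) plus the double crossovers (7).
RF(p–w) = (191 + 7) / 1539 = 198/1539 = 0.1287 → 12.9 map units.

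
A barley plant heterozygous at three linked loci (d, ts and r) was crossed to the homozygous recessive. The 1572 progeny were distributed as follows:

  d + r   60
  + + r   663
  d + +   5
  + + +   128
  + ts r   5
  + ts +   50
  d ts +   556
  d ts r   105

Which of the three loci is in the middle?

ts

The two most frequent reciprocal classes, + + r and d ts +, are the parental types, so the F1 was + + r / d ts +.
The two rarest classes, + ts r and d + +, are the double crossovers. Comparing them with the parentals, only the ts allele has switched, so ts is the middle locus and the order is d – ts – r.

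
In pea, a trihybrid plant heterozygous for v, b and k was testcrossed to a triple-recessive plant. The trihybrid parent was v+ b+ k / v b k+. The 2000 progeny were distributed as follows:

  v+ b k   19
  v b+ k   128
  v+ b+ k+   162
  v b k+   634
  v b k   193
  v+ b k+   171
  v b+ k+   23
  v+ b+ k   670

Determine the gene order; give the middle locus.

The two rarest classes, v+ b k and v b+ k+, are the double crossovers. Comparing them with the parentals, only the b allele has switched, so b is the middle locus and the order is v – b – k.

b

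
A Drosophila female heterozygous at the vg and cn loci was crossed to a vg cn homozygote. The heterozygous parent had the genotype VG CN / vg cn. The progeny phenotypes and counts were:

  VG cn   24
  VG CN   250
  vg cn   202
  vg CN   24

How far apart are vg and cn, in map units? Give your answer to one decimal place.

9.6 map units

The recombinant classes are VG cn and vg CN: 24 + 24 = 48.
Recombination frequency = 48/500 = 0.0960 ≈ 9.6%, i.e. 9.6 map units.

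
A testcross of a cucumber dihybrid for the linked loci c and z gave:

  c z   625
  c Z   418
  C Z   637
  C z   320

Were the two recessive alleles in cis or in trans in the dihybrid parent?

The two most frequent classes are C Z (637) and c z (625); these are the parental (non-recombinant) types.
So the F1 carried C Z on one chromosome and c z on the other — the recessive alleles are on the same chromosome (cis / coupling).

cis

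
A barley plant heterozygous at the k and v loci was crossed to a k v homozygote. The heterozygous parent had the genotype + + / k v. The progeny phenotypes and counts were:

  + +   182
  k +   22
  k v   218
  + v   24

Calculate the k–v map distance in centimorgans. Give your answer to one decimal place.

The recombinant classes are + v and k +: 24 + 22 = 46.
Recombination frequency = 46/446 = 0.1031 ≈ 10.3%, i.e. 10.3 centimorgans.

10.3 centimorgans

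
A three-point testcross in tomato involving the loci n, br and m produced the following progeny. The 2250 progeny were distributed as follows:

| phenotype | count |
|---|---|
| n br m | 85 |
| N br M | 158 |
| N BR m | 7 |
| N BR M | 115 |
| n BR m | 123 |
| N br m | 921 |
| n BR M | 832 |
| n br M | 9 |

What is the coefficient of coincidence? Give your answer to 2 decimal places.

0.56

The two most frequent reciprocal classes, N br m and n BR M, are the parental types, so the F1 was N br m / n BR M.
The two rarest classes, N BR m and n br M, are the double crossovers. Comparing them with the parentals, only the br allele has switched, so br is the middle locus and the order is n – br – m.
n–br: (200 + 16)/2250 = 0.0960; br–m: (281 + 16)/2250 = 0.1320.
Expected DCO frequency = 0.0960 × 0.1320 ≈ 0.01267; observed = 16/2250 ≈ 0.00711.
Coefficient of coincidence = 0.00711/0.01267 ≈ 0.56.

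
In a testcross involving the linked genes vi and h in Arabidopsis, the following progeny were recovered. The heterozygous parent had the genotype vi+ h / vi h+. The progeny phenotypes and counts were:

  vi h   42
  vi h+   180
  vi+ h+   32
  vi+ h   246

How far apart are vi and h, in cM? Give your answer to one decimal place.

14.8 cM

The recombinant classes are vi+ h+ and vi h: 32 + 42 = 74.
Recombination frequency = 74/500 = 0.1480 ≈ 14.8%, i.e. 14.8 cM.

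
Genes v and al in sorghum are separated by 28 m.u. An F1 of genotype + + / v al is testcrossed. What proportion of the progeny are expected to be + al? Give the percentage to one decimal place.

14.0%

A map distance of 28 m.u. corresponds to a recombination frequency of 0.280.
The F1 is + + / v al, so + al is a recombinant gamete class with expected frequency r/2 = 0.280/2 = 0.1400.
That is 0.1400 = 14.0% of the progeny.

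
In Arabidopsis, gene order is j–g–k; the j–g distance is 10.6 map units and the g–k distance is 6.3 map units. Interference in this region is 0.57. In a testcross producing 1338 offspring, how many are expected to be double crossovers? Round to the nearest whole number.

Map distances give recombination frequencies of 0.106 and 0.063 for the two intervals.
With interference 0.57 (so coincidence = 0.43), expected double-crossover frequency = 0.106 × 0.063 × 0.43 = 0.00287.
Expected number = 0.00287 × 1338 = 3.84 ≈ 4.

4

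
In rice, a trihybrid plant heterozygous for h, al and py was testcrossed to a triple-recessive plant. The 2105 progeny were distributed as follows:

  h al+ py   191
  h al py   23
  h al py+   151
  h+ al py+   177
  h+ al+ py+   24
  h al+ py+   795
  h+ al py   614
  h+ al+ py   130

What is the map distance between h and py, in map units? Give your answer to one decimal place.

The two most frequent reciprocal classes, h+ al py and h al+ py+, are the parental types, so the F1 was h+ al py / h al+ py+.
The two rarest classes, h al py and h+ al+ py+, are the double crossovers. Comparing them with the parentals, only the h allele has switched, so h is the middle locus and the order is al – h – py.
Crossovers in the h–py interval produce the single-crossover classes h+ al py+ and h al+ py (177 + 191 = 368) plus the double crossovers (47).
RF(h–py) = (368 + 47) / 2105 = 415/2105 = 0.1971 → 19.7 map units.

19.7 map units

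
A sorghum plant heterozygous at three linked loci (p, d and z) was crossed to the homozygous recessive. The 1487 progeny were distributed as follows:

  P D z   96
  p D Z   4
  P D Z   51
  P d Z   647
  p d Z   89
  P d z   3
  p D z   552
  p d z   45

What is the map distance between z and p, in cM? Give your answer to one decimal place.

The two most frequent reciprocal classes, P d Z and p D z, are the parental types, so the F1 was P d Z / p D z.
The two rarest classes, P d z and p D Z, are the double crossovers. Comparing them with the parentals, only the z allele has switched, so z is the middle locus and the order is d – z – p.
Crossovers in the z–p interval produce the single-crossover classes p d Z and P D z (89 + 96 = 185) plus the double crossovers (7).
RF(z–p) = (185 + 7) / 1487 = 192/1487 = 0.1291 → 12.9 cM.

12.9 cM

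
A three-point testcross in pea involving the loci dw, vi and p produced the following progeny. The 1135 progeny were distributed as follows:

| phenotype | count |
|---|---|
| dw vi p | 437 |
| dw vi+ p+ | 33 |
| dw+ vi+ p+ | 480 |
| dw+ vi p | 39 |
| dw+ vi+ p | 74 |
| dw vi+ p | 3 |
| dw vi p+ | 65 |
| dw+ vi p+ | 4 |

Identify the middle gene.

The two most frequent reciprocal classes, dw+ vi+ p+ and dw vi p, are the parental types, so the F1 was dw+ vi+ p+ / dw vi p.
The two rarest classes, dw+ vi p+ and dw vi+ p, are the double crossovers. Comparing them with the parentals, only the vi allele has switched, so vi is the middle locus and the order is p – vi – dw.

vi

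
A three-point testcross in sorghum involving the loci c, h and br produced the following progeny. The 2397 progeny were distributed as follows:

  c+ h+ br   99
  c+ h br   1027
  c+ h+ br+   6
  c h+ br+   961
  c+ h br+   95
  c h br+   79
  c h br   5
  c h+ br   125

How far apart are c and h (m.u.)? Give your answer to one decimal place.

The two most frequent reciprocal classes, c h+ br+ and c+ h br, are the parental types, so the F1 was c h+ br+ / c+ h br.
The two rarest classes, c+ h+ br+ and c h br, are the double crossovers. Comparing them with the parentals, only the c allele has switched, so c is the middle locus and the order is br – c – h.
Crossovers in the c–h interval produce the single-crossover classes c h br+ and c+ h+ br (79 + 99 = 178) plus the double crossovers (11).
RF(c–h) = (178 + 11) / 2397 = 189/2397 = 0.0788 → 7.9 m.u.

7.9 m.u.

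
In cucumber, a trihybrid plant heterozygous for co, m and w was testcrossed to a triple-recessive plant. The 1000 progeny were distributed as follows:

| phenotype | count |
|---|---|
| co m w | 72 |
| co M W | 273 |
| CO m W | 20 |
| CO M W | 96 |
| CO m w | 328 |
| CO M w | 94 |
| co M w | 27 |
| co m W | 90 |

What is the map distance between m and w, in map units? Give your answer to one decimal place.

The two most frequent reciprocal classes, CO m w and co M W, are the parental types, so the F1 was CO m w / co M W.
The two rarest classes, CO m W and co M w, are the double crossovers. Comparing them with the parentals, only the w allele has switched, so w is the middle locus and the order is co – w – m.
Crossovers in the w–m interval produce the single-crossover classes CO M w and co m W (94 + 90 = 184) plus the double crossovers (47).
RF(w–m) = (184 + 47) / 1000 = 231/1000 = 0.2310 → 23.1 map units.

23.1 map units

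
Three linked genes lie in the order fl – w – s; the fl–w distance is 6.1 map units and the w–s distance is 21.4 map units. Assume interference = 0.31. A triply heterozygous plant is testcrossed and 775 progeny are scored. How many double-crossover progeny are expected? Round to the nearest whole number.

7

Map distances give recombination frequencies of 0.061 and 0.214 for the two intervals.
With interference 0.31 (so coincidence = 0.69), expected double-crossover frequency = 0.061 × 0.214 × 0.69 = 0.00901.
Expected number = 0.00901 × 775 = 6.98 ≈ 7.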